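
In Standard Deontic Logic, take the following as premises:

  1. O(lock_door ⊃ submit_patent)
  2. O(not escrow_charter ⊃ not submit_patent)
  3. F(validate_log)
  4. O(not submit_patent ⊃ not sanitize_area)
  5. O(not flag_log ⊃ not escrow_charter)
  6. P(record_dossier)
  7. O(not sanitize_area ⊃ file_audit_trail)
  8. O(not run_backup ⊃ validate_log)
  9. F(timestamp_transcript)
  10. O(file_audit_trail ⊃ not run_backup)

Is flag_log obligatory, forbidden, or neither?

Obligatory

Premise 3, F(validate_log), is equivalent to O(not validate_log).
The contrapositive of premise 8 (O(not run_backup ⊃ validate_log)) is O(not validate_log ⊃ run_backup), and O(not validate_log) is already established, so O(run_backup).
Premise 10 is O(file_audit_trail ⊃ not run_backup); contrapositively O(run_backup ⊃ not file_audit_trail). Since O(run_backup) holds, K gives O(not file_audit_trail).
The contrapositive of premise 7 (O(not sanitize_area ⊃ file_audit_trail)) is O(not file_audit_trail ⊃ sanitize_area), and O(not file_audit_trail) is already established, so O(sanitize_area).
Premise 4, O(not submit_patent ⊃ not sanitize_area), contraposes to O(sanitize_area ⊃ submit_patent); with O(sanitize_area) we get O(submit_patent).
Premise 2 is O(not escrow_charter ⊃ not submit_patent); contrapositively O(submit_patent ⊃ escrow_charter). Since O(submit_patent) holds, K gives O(escrow_charter).
Premise 5, O(not flag_log ⊃ not escrow_charter), contraposes to O(escrow_charter ⊃ flag_log); with O(escrow_charter) we get O(flag_log).
Premises 1, 6, 9 do not contribute to this derivation.
Hence flag_log is obligatory.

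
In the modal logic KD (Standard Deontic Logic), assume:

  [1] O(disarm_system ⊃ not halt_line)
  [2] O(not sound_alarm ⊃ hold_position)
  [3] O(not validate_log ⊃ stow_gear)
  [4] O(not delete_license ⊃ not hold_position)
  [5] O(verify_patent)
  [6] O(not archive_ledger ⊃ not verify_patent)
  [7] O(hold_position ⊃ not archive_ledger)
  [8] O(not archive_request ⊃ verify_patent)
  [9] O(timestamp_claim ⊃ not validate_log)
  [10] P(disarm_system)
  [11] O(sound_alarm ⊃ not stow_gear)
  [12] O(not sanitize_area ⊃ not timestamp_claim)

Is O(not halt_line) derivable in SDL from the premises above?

Premise 1 is O(disarm_system ⊃ not halt_line), but O(disarm_system) is not derivable from the premises (the permission P(disarm_system) asserts only not O(not disarm_system), not O(disarm_system)), so it does not yield O(not halt_line).
No other premise forces O(not halt_line). An ideal world satisfying every premise can still have not halt_line false, so O(not halt_line) is not derivable.

No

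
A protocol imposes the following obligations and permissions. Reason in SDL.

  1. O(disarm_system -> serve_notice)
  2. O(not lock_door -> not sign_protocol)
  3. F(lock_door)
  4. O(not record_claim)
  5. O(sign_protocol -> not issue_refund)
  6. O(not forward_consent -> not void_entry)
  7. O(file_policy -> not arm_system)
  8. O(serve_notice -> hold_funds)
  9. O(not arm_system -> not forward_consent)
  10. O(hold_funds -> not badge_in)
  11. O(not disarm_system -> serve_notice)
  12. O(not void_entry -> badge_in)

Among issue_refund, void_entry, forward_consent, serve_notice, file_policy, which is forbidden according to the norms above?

file_policy

Premises 1 and 11 are O(disarm_system -> serve_notice) and O(not disarm_system -> serve_notice); every ideal world satisfies disarm_system or not disarm_system, so in either case serve_notice holds — hence O(serve_notice).
With premise 8, O(serve_notice -> hold_funds), the K-axiom yields O(hold_funds).
From O(hold_funds) and premise 10, O(hold_funds -> not badge_in), we obtain O(not badge_in).
Premise 12 is O(not void_entry -> badge_in); contrapositively O(not badge_in -> void_entry). Since O(not badge_in) holds, K gives O(void_entry).
Premise 6 is O(not forward_consent -> not void_entry); contrapositively O(void_entry -> forward_consent). Since O(void_entry) holds, K gives O(forward_consent).
The contrapositive of premise 9 (O(not arm_system -> not forward_consent)) is O(forward_consent -> arm_system), and O(forward_consent) is already established, so O(arm_system).
The contrapositive of premise 7 (O(file_policy -> not arm_system)) is O(arm_system -> not file_policy), and O(arm_system) is already established, so O(not file_policy).
So O(not file_policy) holds, i.e. file_policy is forbidden. None of the other listed options is forbidden under the premises.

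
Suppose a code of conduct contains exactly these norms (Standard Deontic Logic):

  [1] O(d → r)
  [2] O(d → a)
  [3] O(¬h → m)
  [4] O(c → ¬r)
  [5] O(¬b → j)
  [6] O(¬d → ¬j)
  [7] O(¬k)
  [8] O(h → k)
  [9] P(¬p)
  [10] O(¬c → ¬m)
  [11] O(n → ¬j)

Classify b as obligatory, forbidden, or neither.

Obligatory

Premise 7 states O(¬k) outright.
Premise 8 is O(h → k); contrapositively O(¬k → ¬h). Since O(¬k) holds, K gives O(¬h).
Applying K to premise 3 (O(¬h → m)) and O(¬h) yields O(m).
Premise 10 is O(¬c → ¬m); contrapositively O(m → c). Since O(m) holds, K gives O(c).
Premise 4 is O(c → ¬r); since O(c), deontic closure gives O(¬r).
The contrapositive of premise 1 (O(d → r)) is O(¬r → ¬d), and O(¬r) is already established, so O(¬d).
Applying K to premise 6 (O(¬d → ¬j)) and O(¬d) yields O(¬j).
Premise 5, O(¬b → j), contraposes to O(¬j → b); with O(¬j) we get O(b).
Premises 2, 9, 11 do not contribute to this derivation.
Hence b is obligatory.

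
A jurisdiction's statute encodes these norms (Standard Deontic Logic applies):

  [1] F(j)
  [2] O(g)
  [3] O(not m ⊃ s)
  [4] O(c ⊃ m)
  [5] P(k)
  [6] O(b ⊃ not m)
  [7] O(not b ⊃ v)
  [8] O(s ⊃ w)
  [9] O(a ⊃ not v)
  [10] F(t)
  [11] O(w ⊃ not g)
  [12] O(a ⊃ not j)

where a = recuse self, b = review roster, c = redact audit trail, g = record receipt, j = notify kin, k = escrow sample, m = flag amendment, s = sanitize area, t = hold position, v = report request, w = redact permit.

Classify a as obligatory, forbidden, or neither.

Forbidden

Premise 2 gives O(g).
Premise 11 is O(w ⊃ not g); contrapositively O(g ⊃ not w). Since O(g) holds, K gives O(not w).
Premise 8, O(s ⊃ w), contraposes to O(not w ⊃ not s); with O(not w) we get O(not s).
Premise 3 is O(not m ⊃ s); contrapositively O(not s ⊃ m). Since O(not s) holds, K gives O(m).
Premise 6 is O(b ⊃ not m); contrapositively O(m ⊃ not b). Since O(m) holds, K gives O(not b).
Applying K to premise 7 (O(not b ⊃ v)) and O(not b) yields O(v).
The contrapositive of premise 9 (O(a ⊃ not v)) is O(v ⊃ not a), and O(v) is already established, so O(not a).
Premises 1, 4, 5, 10, 12 do not contribute to this derivation.
Thus O(not a), which is F(a): a is forbidden.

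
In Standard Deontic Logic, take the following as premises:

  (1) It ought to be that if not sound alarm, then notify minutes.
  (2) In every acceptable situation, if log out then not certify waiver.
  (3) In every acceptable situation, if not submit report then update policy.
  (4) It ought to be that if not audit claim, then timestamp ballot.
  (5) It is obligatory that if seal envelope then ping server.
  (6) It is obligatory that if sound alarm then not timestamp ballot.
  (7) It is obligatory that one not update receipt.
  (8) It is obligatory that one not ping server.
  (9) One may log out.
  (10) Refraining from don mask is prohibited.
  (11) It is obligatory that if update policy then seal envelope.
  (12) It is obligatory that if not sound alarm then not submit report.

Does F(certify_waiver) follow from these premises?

Premise 2 is O(log_out → ¬certify_waiver), but O(log_out) is not derivable from the premises (the permission P(log_out) asserts only ¬O(¬log_out), not O(log_out)), so it does not yield O(¬certify_waiver).
No other premise forces O(¬certify_waiver). An ideal world satisfying every premise can still have certify_waiver true, so F(certify_waiver) is not derivable.

No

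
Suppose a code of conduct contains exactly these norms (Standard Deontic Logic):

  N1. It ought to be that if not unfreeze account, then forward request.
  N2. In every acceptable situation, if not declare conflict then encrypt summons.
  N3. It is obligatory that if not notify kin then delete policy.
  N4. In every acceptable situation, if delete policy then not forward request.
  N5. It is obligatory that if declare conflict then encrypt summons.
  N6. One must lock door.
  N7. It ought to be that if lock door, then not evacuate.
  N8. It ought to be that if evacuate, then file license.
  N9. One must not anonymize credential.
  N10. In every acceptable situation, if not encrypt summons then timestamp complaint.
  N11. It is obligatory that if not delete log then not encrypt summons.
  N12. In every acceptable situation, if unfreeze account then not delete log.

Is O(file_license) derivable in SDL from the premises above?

No

Premise 8 is O(evacuate → file_license), but O(evacuate) is not derivable from the premises, so it does not yield O(file_license).
No other premise forces O(file_license). An ideal world satisfying every premise can still have file_license false, so O(file_license) is not derivable.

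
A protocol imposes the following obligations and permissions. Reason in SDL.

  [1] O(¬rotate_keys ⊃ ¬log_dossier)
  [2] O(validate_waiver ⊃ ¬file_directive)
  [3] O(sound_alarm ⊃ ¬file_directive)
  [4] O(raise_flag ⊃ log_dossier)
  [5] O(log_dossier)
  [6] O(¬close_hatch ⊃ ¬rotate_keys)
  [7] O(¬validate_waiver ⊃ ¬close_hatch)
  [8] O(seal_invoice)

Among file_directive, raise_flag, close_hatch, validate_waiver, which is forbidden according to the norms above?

Premise 5 states O(log_dossier) outright.
Premise 1 is O(¬rotate_keys ⊃ ¬log_dossier); contrapositively O(log_dossier ⊃ rotate_keys). Since O(log_dossier) holds, K gives O(rotate_keys).
Premise 6 is O(¬close_hatch ⊃ ¬rotate_keys); contrapositively O(rotate_keys ⊃ close_hatch). Since O(rotate_keys) holds, K gives O(close_hatch).
Premise 7, O(¬validate_waiver ⊃ ¬close_hatch), contraposes to O(close_hatch ⊃ validate_waiver); with O(close_hatch) we get O(validate_waiver).
From O(validate_waiver) and premise 2, O(validate_waiver ⊃ ¬file_directive), we obtain O(¬file_directive).
So O(¬file_directive) holds, i.e. file_directive is forbidden. None of the other listed options is forbidden under the premises.

file_directive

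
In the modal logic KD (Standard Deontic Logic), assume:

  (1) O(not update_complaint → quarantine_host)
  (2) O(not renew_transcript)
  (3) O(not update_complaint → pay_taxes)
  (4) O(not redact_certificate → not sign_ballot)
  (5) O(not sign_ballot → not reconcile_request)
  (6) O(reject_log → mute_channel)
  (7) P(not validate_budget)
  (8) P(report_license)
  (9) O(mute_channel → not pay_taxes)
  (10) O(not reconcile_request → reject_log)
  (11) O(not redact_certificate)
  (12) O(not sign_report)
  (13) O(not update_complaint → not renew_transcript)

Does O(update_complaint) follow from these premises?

Yes

Premise 11 gives O(not redact_certificate).
Applying K to premise 4 (O(not redact_certificate → not sign_ballot)) and O(not redact_certificate) yields O(not sign_ballot).
Applying K to premise 5 (O(not sign_ballot → not reconcile_request)) and O(not sign_ballot) yields O(not reconcile_request).
With premise 10, O(not reconcile_request → reject_log), the K-axiom yields O(reject_log).
With premise 6, O(reject_log → mute_channel), the K-axiom yields O(mute_channel).
Applying K to premise 9 (O(mute_channel → not pay_taxes)) and O(mute_channel) yields O(not pay_taxes).
Premise 3 is O(not update_complaint → pay_taxes); contrapositively O(not pay_taxes → update_complaint). Since O(not pay_taxes) holds, K gives O(update_complaint).
Premises 1, 2, 7, 8, 12, 13 do not contribute to this derivation.
So O(update_complaint) follows.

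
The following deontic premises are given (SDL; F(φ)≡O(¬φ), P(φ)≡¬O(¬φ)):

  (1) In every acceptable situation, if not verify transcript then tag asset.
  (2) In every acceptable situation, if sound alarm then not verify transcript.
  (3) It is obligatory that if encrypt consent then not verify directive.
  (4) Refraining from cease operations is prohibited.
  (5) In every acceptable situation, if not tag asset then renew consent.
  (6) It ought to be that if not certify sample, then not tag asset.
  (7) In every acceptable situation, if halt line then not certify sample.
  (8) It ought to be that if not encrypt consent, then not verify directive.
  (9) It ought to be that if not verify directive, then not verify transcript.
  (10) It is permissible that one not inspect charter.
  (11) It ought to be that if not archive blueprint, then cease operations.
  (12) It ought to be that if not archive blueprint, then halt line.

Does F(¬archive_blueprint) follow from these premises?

Premises 3 and 8 are O(encrypt_consent → ¬verify_directive) and O(¬encrypt_consent → ¬verify_directive); every ideal world satisfies encrypt_consent or ¬encrypt_consent, so in either case ¬verify_directive holds — hence O(¬verify_directive).
Premise 9 is O(¬verify_directive → ¬verify_transcript); since O(¬verify_directive), deontic closure gives O(¬verify_transcript).
Applying K to premise 1 (O(¬verify_transcript → tag_asset)) and O(¬verify_transcript) yields O(tag_asset).
Premise 6, O(¬certify_sample → ¬tag_asset), contraposes to O(tag_asset → certify_sample); with O(tag_asset) we get O(certify_sample).
Premise 7, O(halt_line → ¬certify_sample), contraposes to O(certify_sample → ¬halt_line); with O(certify_sample) we get O(¬halt_line).
The contrapositive of premise 12 (O(¬archive_blueprint → halt_line)) is O(¬halt_line → archive_blueprint), and O(¬halt_line) is already established, so O(archive_blueprint).
Premises 2, 4, 5, 10, 11 do not contribute to this derivation.
So O(archive_blueprint) holds, i.e. F(¬archive_blueprint). The claim follows.

Yes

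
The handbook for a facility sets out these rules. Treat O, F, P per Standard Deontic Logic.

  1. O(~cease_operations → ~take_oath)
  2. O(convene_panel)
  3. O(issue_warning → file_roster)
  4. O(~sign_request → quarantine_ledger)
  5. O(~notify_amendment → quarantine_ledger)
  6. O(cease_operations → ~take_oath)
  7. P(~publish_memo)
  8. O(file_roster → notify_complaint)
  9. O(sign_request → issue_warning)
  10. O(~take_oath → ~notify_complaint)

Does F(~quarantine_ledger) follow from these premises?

Premises 1 and 6 cover both cases: O(~cease_operations → ~take_oath) and O(cease_operations → ~take_oath). Since ~cease_operations ∨ cease_operations is a tautology, O(~take_oath) follows.
From O(~take_oath) and premise 10, O(~take_oath → ~notify_complaint), we obtain O(~notify_complaint).
Premise 8 is O(file_roster → notify_complaint); contrapositively O(~notify_complaint → ~file_roster). Since O(~notify_complaint) holds, K gives O(~file_roster).
Premise 3 is O(issue_warning → file_roster); contrapositively O(~file_roster → ~issue_warning). Since O(~file_roster) holds, K gives O(~issue_warning).
The contrapositive of premise 9 (O(sign_request → issue_warning)) is O(~issue_warning → ~sign_request), and O(~issue_warning) is already established, so O(~sign_request).
Applying K to premise 4 (O(~sign_request → quarantine_ledger)) and O(~sign_request) yields O(quarantine_ledger).
Premises 2, 5, 7 do not contribute to this derivation.
So O(quarantine_ledger) holds, i.e. F(~quarantine_ledger). The claim follows.

Yes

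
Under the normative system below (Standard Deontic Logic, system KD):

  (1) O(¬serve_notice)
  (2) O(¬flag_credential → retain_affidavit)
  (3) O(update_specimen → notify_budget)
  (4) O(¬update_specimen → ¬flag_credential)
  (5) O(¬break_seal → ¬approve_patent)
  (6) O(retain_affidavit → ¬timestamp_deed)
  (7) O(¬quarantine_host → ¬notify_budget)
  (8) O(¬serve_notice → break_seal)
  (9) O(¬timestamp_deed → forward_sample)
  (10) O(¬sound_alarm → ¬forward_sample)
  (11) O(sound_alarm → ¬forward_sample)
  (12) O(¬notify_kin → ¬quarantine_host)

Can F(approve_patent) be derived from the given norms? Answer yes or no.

Premise 5 is O(¬break_seal → ¬approve_patent), but O(¬break_seal) is not derivable from the premises, so it does not yield O(¬approve_patent).
No other premise forces O(¬approve_patent). An ideal world satisfying every premise can still have approve_patent true, so F(approve_patent) is not derivable.

No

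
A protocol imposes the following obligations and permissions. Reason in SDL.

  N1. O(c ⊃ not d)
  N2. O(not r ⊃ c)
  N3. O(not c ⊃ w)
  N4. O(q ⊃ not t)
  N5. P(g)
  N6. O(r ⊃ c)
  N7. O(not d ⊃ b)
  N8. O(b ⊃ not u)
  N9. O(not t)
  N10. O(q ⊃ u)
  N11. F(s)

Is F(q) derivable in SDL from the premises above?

Yes

Premises 6 and 2 cover both cases: O(r ⊃ c) and O(not r ⊃ c). Since r ∨ not r is a tautology, O(c) follows.
With premise 1, O(c ⊃ not d), the K-axiom yields O(not d).
Premise 7 is O(not d ⊃ b); since O(not d), deontic closure gives O(b).
Applying K to premise 8 (O(b ⊃ not u)) and O(b) yields O(not u).
The contrapositive of premise 10 (O(q ⊃ u)) is O(not u ⊃ not q), and O(not u) is already established, so O(not q).
Premises 3, 4, 5, 9, 11 do not contribute to this derivation.
So O(not q) holds, i.e. F(q). The claim follows.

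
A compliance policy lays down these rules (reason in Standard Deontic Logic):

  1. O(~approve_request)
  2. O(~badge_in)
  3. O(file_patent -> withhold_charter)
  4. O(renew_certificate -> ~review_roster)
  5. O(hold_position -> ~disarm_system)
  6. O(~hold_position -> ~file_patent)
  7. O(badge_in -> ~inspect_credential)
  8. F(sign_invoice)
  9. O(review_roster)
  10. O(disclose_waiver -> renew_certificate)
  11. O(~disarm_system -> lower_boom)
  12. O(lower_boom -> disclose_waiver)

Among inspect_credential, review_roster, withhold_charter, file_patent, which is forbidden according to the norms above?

From premise 9 we have O(review_roster).
Premise 4, O(renew_certificate -> ~review_roster), contraposes to O(review_roster -> ~renew_certificate); with O(review_roster) we get O(~renew_certificate).
The contrapositive of premise 10 (O(disclose_waiver -> renew_certificate)) is O(~renew_certificate -> ~disclose_waiver), and O(~renew_certificate) is already established, so O(~disclose_waiver).
Premise 12 is O(lower_boom -> disclose_waiver); contrapositively O(~disclose_waiver -> ~lower_boom). Since O(~disclose_waiver) holds, K gives O(~lower_boom).
Premise 11 is O(~disarm_system -> lower_boom); contrapositively O(~lower_boom -> disarm_system). Since O(~lower_boom) holds, K gives O(disarm_system).
The contrapositive of premise 5 (O(hold_position -> ~disarm_system)) is O(disarm_system -> ~hold_position), and O(disarm_system) is already established, so O(~hold_position).
From O(~hold_position) and premise 6, O(~hold_position -> ~file_patent), we obtain O(~file_patent).
So O(~file_patent) holds, i.e. file_patent is forbidden. None of the other listed options is forbidden under the premises.

file_patent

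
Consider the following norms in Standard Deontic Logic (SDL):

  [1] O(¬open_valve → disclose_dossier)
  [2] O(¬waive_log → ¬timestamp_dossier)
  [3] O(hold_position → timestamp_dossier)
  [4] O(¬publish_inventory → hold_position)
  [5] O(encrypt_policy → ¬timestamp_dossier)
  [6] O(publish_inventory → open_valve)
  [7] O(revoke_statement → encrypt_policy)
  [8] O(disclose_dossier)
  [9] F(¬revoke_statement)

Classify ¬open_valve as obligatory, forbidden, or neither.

Forbidden

F(¬revoke_statement) at premise 9 means O(revoke_statement).
From O(revoke_statement) and premise 7, O(revoke_statement → encrypt_policy), we obtain O(encrypt_policy).
From O(encrypt_policy) and premise 5, O(encrypt_policy → ¬timestamp_dossier), we obtain O(¬timestamp_dossier).
Premise 3, O(hold_position → timestamp_dossier), contraposes to O(¬timestamp_dossier → ¬hold_position); with O(¬timestamp_dossier) we get O(¬hold_position).
Premise 4, O(¬publish_inventory → hold_position), contraposes to O(¬hold_position → publish_inventory); with O(¬hold_position) we get O(publish_inventory).
With premise 6, O(publish_inventory → open_valve), the K-axiom yields O(open_valve).
Premises 1, 2, 8 do not contribute to this derivation.
Thus O(open_valve), which is F(¬open_valve): ¬open_valve is forbidden.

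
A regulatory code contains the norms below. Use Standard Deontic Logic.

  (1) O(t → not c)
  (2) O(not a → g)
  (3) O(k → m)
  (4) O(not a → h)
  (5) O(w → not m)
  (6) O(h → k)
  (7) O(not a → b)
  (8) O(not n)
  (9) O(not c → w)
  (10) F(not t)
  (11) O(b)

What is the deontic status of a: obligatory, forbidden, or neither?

F(not t) at premise 10 means O(t).
With premise 1, O(t → not c), the K-axiom yields O(not c).
Applying K to premise 9 (O(not c → w)) and O(not c) yields O(w).
Premise 5 is O(w → not m); since O(w), deontic closure gives O(not m).
Premise 3, O(k → m), contraposes to O(not m → not k); with O(not m) we get O(not k).
Premise 6, O(h → k), contraposes to O(not k → not h); with O(not k) we get O(not h).
The contrapositive of premise 4 (O(not a → h)) is O(not h → a), and O(not h) is already established, so O(a).
Premises 2, 7, 8, 11 do not contribute to this derivation.
Hence a is obligatory.

Obligatory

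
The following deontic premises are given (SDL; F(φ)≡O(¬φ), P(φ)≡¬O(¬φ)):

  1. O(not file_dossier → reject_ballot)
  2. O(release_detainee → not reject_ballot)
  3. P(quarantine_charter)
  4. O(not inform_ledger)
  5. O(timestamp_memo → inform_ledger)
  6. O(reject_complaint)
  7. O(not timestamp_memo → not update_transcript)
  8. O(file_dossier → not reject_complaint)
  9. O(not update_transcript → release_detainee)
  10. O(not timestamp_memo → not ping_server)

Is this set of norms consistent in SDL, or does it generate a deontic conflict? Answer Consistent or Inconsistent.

From premise 6 we have O(reject_complaint).
Premise 8 is O(file_dossier → not reject_complaint); contrapositively O(reject_complaint → not file_dossier). Since O(reject_complaint) holds, K gives O(not file_dossier).
With premise 1, O(not file_dossier → reject_ballot), the K-axiom yields O(reject_ballot).
The contrapositive of premise 2 (O(release_detainee → not reject_ballot)) is O(reject_ballot → not release_detainee), and O(reject_ballot) is already established, so O(not release_detainee).
The contrapositive of premise 9 (O(not update_transcript → release_detainee)) is O(not release_detainee → update_transcript), and O(not release_detainee) is already established, so O(update_transcript).
Premise 7 is O(not timestamp_memo → not update_transcript); contrapositively O(update_transcript → timestamp_memo). Since O(update_transcript) holds, K gives O(timestamp_memo).
Applying K to premise 5 (O(timestamp_memo → inform_ledger)) and O(timestamp_memo) yields O(inform_ledger).
However, premise 4 gives O(not inform_ledger).
We now have both O(inform_ledger) and O(not inform_ledger) — inform_ledger is simultaneously obligatory and forbidden, violating the D-axiom.

Inconsistent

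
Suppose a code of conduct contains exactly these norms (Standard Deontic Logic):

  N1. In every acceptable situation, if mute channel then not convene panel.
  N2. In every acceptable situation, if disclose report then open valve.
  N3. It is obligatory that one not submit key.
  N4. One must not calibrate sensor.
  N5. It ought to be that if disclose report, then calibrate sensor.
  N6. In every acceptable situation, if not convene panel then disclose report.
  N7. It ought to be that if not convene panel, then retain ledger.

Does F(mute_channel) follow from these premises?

Yes

Premise 4, F(calibrate_sensor), is equivalent to O(¬calibrate_sensor).
Premise 5, O(disclose_report → calibrate_sensor), contraposes to O(¬calibrate_sensor → ¬disclose_report); with O(¬calibrate_sensor) we get O(¬disclose_report).
Premise 6 is O(¬convene_panel → disclose_report); contrapositively O(¬disclose_report → convene_panel). Since O(¬disclose_report) holds, K gives O(convene_panel).
The contrapositive of premise 1 (O(mute_channel → ¬convene_panel)) is O(convene_panel → ¬mute_channel), and O(convene_panel) is already established, so O(¬mute_channel).
Premises 2, 3, 7 do not contribute to this derivation.
So O(¬mute_channel) holds, i.e. F(mute_channel). The claim follows.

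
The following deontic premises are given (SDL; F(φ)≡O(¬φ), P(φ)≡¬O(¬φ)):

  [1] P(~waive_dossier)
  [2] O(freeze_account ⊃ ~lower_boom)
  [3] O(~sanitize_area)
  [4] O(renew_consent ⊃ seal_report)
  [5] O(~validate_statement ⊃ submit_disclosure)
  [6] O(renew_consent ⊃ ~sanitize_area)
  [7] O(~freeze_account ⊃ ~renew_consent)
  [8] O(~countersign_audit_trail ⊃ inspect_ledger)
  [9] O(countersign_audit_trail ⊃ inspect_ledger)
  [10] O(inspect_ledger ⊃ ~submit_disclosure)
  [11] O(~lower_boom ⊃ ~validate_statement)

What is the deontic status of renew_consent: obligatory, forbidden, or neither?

Forbidden

By case analysis on ~countersign_audit_trail: premise 8 gives O(~countersign_audit_trail ⊃ inspect_ledger) and premise 9 gives O(countersign_audit_trail ⊃ inspect_ledger), so O(inspect_ledger) either way.
From O(inspect_ledger) and premise 10, O(inspect_ledger ⊃ ~submit_disclosure), we obtain O(~submit_disclosure).
Premise 5, O(~validate_statement ⊃ submit_disclosure), contraposes to O(~submit_disclosure ⊃ validate_statement); with O(~submit_disclosure) we get O(validate_statement).
The contrapositive of premise 11 (O(~lower_boom ⊃ ~validate_statement)) is O(validate_statement ⊃ lower_boom), and O(validate_statement) is already established, so O(lower_boom).
Premise 2, O(freeze_account ⊃ ~lower_boom), contraposes to O(lower_boom ⊃ ~freeze_account); with O(lower_boom) we get O(~freeze_account).
Applying K to premise 7 (O(~freeze_account ⊃ ~renew_consent)) and O(~freeze_account) yields O(~renew_consent).
Premises 1, 3, 4, 6 do not contribute to this derivation.
Thus O(~renew_consent), which is F(renew_consent): renew_consent is forbidden.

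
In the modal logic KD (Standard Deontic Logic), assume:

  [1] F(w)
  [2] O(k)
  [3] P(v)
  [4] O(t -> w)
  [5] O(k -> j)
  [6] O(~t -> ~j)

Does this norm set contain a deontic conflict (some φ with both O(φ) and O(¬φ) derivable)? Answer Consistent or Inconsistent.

Premise 2 gives O(k).
Applying K to premise 5 (O(k -> j)) and O(k) yields O(j).
The contrapositive of premise 6 (O(~t -> ~j)) is O(j -> t), and O(j) is already established, so O(t).
Applying K to premise 4 (O(t -> w)) and O(t) yields O(w).
However, F(w) at premise 1 amounts to O(~w).
We now have both O(w) and O(~w) — w is simultaneously obligatory and forbidden, violating the D-axiom.

Inconsistent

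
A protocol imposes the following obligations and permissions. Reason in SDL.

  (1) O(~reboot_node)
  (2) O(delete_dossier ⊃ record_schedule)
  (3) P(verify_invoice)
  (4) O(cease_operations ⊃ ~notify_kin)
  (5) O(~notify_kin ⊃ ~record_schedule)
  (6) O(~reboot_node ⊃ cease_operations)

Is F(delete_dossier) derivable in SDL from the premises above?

Premise 1 gives O(~reboot_node).
Applying K to premise 6 (O(~reboot_node ⊃ cease_operations)) and O(~reboot_node) yields O(cease_operations).
Premise 4 is O(cease_operations ⊃ ~notify_kin); since O(cease_operations), deontic closure gives O(~notify_kin).
From O(~notify_kin) and premise 5, O(~notify_kin ⊃ ~record_schedule), we obtain O(~record_schedule).
The contrapositive of premise 2 (O(delete_dossier ⊃ record_schedule)) is O(~record_schedule ⊃ ~delete_dossier), and O(~record_schedule) is already established, so O(~delete_dossier).
Premise 3 does not contribute to this derivation.
So O(~delete_dossier) holds, i.e. F(delete_dossier). The claim follows.

Yes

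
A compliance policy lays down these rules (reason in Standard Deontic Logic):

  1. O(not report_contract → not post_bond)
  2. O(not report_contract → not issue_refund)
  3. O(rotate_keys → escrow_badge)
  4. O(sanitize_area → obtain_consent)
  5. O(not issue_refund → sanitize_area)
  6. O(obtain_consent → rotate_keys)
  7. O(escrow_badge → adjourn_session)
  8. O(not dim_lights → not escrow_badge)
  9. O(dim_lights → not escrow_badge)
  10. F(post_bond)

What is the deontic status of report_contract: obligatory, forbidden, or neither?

Obligatory

By case analysis on dim_lights: premise 9 gives O(dim_lights → not escrow_badge) and premise 8 gives O(not dim_lights → not escrow_badge), so O(not escrow_badge) either way.
The contrapositive of premise 3 (O(rotate_keys → escrow_badge)) is O(not escrow_badge → not rotate_keys), and O(not escrow_badge) is already established, so O(not rotate_keys).
Premise 6, O(obtain_consent → rotate_keys), contraposes to O(not rotate_keys → not obtain_consent); with O(not rotate_keys) we get O(not obtain_consent).
Premise 4 is O(sanitize_area → obtain_consent); contrapositively O(not obtain_consent → not sanitize_area). Since O(not obtain_consent) holds, K gives O(not sanitize_area).
Premise 5 is O(not issue_refund → sanitize_area); contrapositively O(not sanitize_area → issue_refund). Since O(not sanitize_area) holds, K gives O(issue_refund).
Premise 2, O(not report_contract → not issue_refund), contraposes to O(issue_refund → report_contract); with O(issue_refund) we get O(report_contract).
Premises 1, 7, 10 do not contribute to this derivation.
Hence report_contract is obligatory.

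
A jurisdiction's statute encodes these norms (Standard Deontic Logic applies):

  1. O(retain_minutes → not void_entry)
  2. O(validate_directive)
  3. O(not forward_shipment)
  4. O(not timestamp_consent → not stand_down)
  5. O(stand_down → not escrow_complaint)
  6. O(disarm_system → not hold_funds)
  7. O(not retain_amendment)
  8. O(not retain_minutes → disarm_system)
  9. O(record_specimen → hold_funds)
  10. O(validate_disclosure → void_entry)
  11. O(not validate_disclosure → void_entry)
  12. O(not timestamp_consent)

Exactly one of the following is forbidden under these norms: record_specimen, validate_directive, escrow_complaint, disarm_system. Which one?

Premises 10 and 11 cover both cases: O(validate_disclosure → void_entry) and O(not validate_disclosure → void_entry). Since validate_disclosure ∨ not validate_disclosure is a tautology, O(void_entry) follows.
The contrapositive of premise 1 (O(retain_minutes → not void_entry)) is O(void_entry → not retain_minutes), and O(void_entry) is already established, so O(not retain_minutes).
With premise 8, O(not retain_minutes → disarm_system), the K-axiom yields O(disarm_system).
Applying K to premise 6 (O(disarm_system → not hold_funds)) and O(disarm_system) yields O(not hold_funds).
Premise 9 is O(record_specimen → hold_funds); contrapositively O(not hold_funds → not record_specimen). Since O(not hold_funds) holds, K gives O(not record_specimen).
So O(not record_specimen) holds, i.e. record_specimen is forbidden. None of the other listed options is forbidden under the premises.

record_specimen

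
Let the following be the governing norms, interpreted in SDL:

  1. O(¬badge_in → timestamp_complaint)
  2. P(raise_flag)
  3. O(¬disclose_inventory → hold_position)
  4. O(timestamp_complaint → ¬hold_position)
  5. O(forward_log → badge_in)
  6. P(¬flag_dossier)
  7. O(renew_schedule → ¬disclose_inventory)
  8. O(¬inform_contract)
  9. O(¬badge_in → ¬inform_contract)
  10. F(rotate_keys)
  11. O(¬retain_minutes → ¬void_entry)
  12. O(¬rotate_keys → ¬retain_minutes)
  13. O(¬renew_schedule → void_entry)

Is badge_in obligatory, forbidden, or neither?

F(rotate_keys) at premise 10 means O(¬rotate_keys).
Applying K to premise 12 (O(¬rotate_keys → ¬retain_minutes)) and O(¬rotate_keys) yields O(¬retain_minutes).
With premise 11, O(¬retain_minutes → ¬void_entry), the K-axiom yields O(¬void_entry).
Premise 13 is O(¬renew_schedule → void_entry); contrapositively O(¬void_entry → renew_schedule). Since O(¬void_entry) holds, K gives O(renew_schedule).
Premise 7 is O(renew_schedule → ¬disclose_inventory); since O(renew_schedule), deontic closure gives O(¬disclose_inventory).
Premise 3 is O(¬disclose_inventory → hold_position); since O(¬disclose_inventory), deontic closure gives O(hold_position).
Premise 4 is O(timestamp_complaint → ¬hold_position); contrapositively O(hold_position → ¬timestamp_complaint). Since O(hold_position) holds, K gives O(¬timestamp_complaint).
Premise 1, O(¬badge_in → timestamp_complaint), contraposes to O(¬timestamp_complaint → badge_in); with O(¬timestamp_complaint) we get O(badge_in).
Premises 2, 5, 6, 8, 9 do not contribute to this derivation.
Hence badge_in is obligatory.

Obligatory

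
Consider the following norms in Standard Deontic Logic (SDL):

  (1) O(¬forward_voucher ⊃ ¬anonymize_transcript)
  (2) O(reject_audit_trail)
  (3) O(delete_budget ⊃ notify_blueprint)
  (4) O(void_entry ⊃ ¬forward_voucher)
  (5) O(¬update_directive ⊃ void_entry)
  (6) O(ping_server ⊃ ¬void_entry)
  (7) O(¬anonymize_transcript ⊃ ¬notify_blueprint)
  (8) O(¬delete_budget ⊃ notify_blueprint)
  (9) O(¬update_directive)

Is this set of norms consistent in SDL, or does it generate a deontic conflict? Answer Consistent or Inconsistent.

Inconsistent

Premises 3 and 8 cover both cases: O(delete_budget ⊃ notify_blueprint) and O(¬delete_budget ⊃ notify_blueprint). Since delete_budget ∨ ¬delete_budget is a tautology, O(notify_blueprint) follows.
Premise 7 is O(¬anonymize_transcript ⊃ ¬notify_blueprint); contrapositively O(notify_blueprint ⊃ anonymize_transcript). Since O(notify_blueprint) holds, K gives O(anonymize_transcript).
The contrapositive of premise 1 (O(¬forward_voucher ⊃ ¬anonymize_transcript)) is O(anonymize_transcript ⊃ forward_voucher), and O(anonymize_transcript) is already established, so O(forward_voucher).
The contrapositive of premise 4 (O(void_entry ⊃ ¬forward_voucher)) is O(forward_voucher ⊃ ¬void_entry), and O(forward_voucher) is already established, so O(¬void_entry).
Premise 5, O(¬update_directive ⊃ void_entry), contraposes to O(¬void_entry ⊃ update_directive); with O(¬void_entry) we get O(update_directive).
Yet premise 9 states O(¬update_directive).
We now have both O(update_directive) and O(¬update_directive) — update_directive is simultaneously obligatory and forbidden, violating the D-axiom.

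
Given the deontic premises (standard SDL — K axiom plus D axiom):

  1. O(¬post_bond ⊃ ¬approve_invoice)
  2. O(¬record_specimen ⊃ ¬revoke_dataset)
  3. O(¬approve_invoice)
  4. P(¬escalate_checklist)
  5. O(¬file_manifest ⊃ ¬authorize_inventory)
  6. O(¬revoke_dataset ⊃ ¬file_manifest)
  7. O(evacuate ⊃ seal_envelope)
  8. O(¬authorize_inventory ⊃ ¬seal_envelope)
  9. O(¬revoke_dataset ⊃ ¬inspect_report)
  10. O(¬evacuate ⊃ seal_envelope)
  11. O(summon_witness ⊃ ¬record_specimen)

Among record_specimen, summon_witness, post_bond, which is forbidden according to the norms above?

summon_witness

Premises 10 and 7 cover both cases: O(¬evacuate ⊃ seal_envelope) and O(evacuate ⊃ seal_envelope). Since ¬evacuate ∨ evacuate is a tautology, O(seal_envelope) follows.
Premise 8 is O(¬authorize_inventory ⊃ ¬seal_envelope); contrapositively O(seal_envelope ⊃ authorize_inventory). Since O(seal_envelope) holds, K gives O(authorize_inventory).
The contrapositive of premise 5 (O(¬file_manifest ⊃ ¬authorize_inventory)) is O(authorize_inventory ⊃ file_manifest), and O(authorize_inventory) is already established, so O(file_manifest).
The contrapositive of premise 6 (O(¬revoke_dataset ⊃ ¬file_manifest)) is O(file_manifest ⊃ revoke_dataset), and O(file_manifest) is already established, so O(revoke_dataset).
The contrapositive of premise 2 (O(¬record_specimen ⊃ ¬revoke_dataset)) is O(revoke_dataset ⊃ record_specimen), and O(revoke_dataset) is already established, so O(record_specimen).
The contrapositive of premise 11 (O(summon_witness ⊃ ¬record_specimen)) is O(record_specimen ⊃ ¬summon_witness), and O(record_specimen) is already established, so O(¬summon_witness).
So O(¬summon_witness) holds, i.e. summon_witness is forbidden. None of the other listed options is forbidden under the premises.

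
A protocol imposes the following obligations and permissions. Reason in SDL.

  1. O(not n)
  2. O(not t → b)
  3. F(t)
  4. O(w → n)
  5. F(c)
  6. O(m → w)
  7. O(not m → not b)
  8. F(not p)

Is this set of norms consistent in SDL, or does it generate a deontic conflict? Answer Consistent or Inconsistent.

Premise 1 gives O(not n).
Premise 4, O(w → n), contraposes to O(not n → not w); with O(not n) we get O(not w).
Premise 6 is O(m → w); contrapositively O(not w → not m). Since O(not w) holds, K gives O(not m).
With premise 7, O(not m → not b), the K-axiom yields O(not b).
Premise 2 is O(not t → b); contrapositively O(not b → t). Since O(not b) holds, K gives O(t).
However, F(t) at premise 3 amounts to O(not t).
We now have both O(t) and O(not t) — t is simultaneously obligatory and forbidden, violating the D-axiom.

Inconsistent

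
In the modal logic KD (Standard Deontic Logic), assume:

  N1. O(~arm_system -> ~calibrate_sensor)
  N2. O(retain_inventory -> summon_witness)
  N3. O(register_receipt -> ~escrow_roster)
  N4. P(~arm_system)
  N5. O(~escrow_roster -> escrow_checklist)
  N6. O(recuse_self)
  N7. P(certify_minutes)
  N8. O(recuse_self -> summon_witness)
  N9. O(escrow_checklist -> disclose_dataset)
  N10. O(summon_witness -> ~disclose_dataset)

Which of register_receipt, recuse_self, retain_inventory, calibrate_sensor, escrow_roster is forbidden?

register_receipt

Premise 6 states O(recuse_self) outright.
Applying K to premise 8 (O(recuse_self -> summon_witness)) and O(recuse_self) yields O(summon_witness).
With premise 10, O(summon_witness -> ~disclose_dataset), the K-axiom yields O(~disclose_dataset).
Premise 9, O(escrow_checklist -> disclose_dataset), contraposes to O(~disclose_dataset -> ~escrow_checklist); with O(~disclose_dataset) we get O(~escrow_checklist).
The contrapositive of premise 5 (O(~escrow_roster -> escrow_checklist)) is O(~escrow_checklist -> escrow_roster), and O(~escrow_checklist) is already established, so O(escrow_roster).
The contrapositive of premise 3 (O(register_receipt -> ~escrow_roster)) is O(escrow_roster -> ~register_receipt), and O(escrow_roster) is already established, so O(~register_receipt).
So O(~register_receipt) holds, i.e. register_receipt is forbidden. None of the other listed options is forbidden under the premises.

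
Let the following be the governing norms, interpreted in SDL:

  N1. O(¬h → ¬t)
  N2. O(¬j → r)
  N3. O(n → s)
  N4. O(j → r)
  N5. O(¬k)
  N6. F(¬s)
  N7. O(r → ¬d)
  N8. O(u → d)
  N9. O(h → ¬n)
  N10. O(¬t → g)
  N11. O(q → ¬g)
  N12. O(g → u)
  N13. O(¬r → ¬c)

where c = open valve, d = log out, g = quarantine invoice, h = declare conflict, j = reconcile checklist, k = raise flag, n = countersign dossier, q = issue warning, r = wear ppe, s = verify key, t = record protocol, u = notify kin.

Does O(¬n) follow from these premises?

Premises 2 and 4 cover both cases: O(¬j → r) and O(j → r). Since ¬j ∨ j is a tautology, O(r) follows.
From O(r) and premise 7, O(r → ¬d), we obtain O(¬d).
Premise 8, O(u → d), contraposes to O(¬d → ¬u); with O(¬d) we get O(¬u).
Premise 12 is O(g → u); contrapositively O(¬u → ¬g). Since O(¬u) holds, K gives O(¬g).
The contrapositive of premise 10 (O(¬t → g)) is O(¬g → t), and O(¬g) is already established, so O(t).
The contrapositive of premise 1 (O(¬h → ¬t)) is O(t → h), and O(t) is already established, so O(h).
With premise 9, O(h → ¬n), the K-axiom yields O(¬n).
Premises 3, 5, 6, 11, 13 do not contribute to this derivation.
So O(¬n) follows.

Yes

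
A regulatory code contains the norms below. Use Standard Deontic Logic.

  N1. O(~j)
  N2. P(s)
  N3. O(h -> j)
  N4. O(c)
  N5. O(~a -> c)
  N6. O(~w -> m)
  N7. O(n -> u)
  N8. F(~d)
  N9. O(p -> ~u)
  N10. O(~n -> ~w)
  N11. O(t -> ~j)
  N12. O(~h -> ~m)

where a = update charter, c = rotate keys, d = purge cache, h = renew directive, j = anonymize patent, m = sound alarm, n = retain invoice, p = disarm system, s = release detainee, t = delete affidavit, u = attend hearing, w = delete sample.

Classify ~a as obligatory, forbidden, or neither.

Premise 5 is O(~a -> c); even if O(c) held, inferring O(~a) would be affirming the consequent — invalid.
No premise or chain of K-axiom applications forces O(~a), and none forces O(a). So ~a is neither obligatory nor forbidden under these norms.

Neither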